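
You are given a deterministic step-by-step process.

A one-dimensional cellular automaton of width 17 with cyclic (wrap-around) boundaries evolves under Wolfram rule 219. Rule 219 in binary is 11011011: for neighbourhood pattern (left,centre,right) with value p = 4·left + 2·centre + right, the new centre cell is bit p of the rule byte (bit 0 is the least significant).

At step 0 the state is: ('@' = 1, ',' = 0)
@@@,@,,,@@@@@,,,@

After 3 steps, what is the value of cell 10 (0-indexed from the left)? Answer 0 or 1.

0) @@@,@,,,@@@@@,,,@
1) @@@,,@@@@@@@@@@@@
2) @@@@@@@@@@@@@@@@@
3) @@@@@@@@@@@@@@@@@

1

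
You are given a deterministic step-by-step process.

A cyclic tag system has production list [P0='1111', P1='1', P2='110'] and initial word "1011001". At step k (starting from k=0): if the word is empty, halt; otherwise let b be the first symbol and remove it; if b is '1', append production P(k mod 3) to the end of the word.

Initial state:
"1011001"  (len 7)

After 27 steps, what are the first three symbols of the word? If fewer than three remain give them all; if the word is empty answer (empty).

[0] "1011001"  (len 7)
[1] "0110011111"  (len 10)
[2] "110011111"  (len 9)
[3] "10011111110"  (len 11)
[4] "00111111101111"  (len 14)
[5] "0111111101111"  (len 13)
[6] "111111101111"  (len 12)
[7] "111111011111111"  (len 15)
[8] "111110111111111"  (len 15)
[9] "11110111111111110"  (len 17)
[10] "11101111111111101111"  (len 20)
[11] "11011111111111011111"  (len 20)
[12] "1011111111111011111110"  (len 22)
[13] "0111111111110111111101111"  (len 25)
[14] "111111111110111111101111"  (len 24)
[15] "11111111110111111101111110"  (len 26)
[16] "11111111101111111011111101111"  (len 29)
[17] "11111111011111110111111011111"  (len 29)
[18] "1111111011111110111111011111110"  (len 31)
[19] "1111110111111101111110111111101111"  (len 34)
[20] "1111101111111011111101111111011111"  (len 34)
[21] "111101111111011111101111111011111110"  (len 36)
[22] "111011111110111111011111110111111101111"  (len 39)
[23] "110111111101111110111111101111111011111"  (len 39)
[24] "10111111101111110111111101111111011111110"  (len 41)
[25] "01111111011111101111111011111110111111101111"  (len 44)
[26] "1111111011111101111111011111110111111101111"  (len 43)
[27] "111111011111101111111011111110111111101111110"  (len 45)

111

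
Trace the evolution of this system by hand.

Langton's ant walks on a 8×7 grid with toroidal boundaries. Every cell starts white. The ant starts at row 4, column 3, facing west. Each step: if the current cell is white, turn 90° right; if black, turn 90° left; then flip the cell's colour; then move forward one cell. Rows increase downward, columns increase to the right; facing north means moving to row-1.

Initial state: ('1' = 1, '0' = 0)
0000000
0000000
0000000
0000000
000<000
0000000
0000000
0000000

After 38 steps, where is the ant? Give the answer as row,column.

5,6

t=0: 0000000
0000000
0000000
0000000
000<000
0000000
0000000
0000000
t=1: 0000000
0000000
0000000
000^000
0001000
0000000
0000000
0000000
t=2: 0000000
0000000
0000000
0001>00
0001000
0000000
0000000
0000000
t=3: 0000000
0000000
0000000
0001100
0001v00
0000000
0000000
0000000
t=4: 0000000
0000000
0000000
0001100
000<100
0000000
0000000
0000000
t=5: 0000000
0000000
0000000
0001100
0000100
000v000
0000000
0000000
t=6: 0000000
0000000
0000000
0001100
0000100
00<1000
0000000
0000000
t=7: 0000000
0000000
0000000
0001100
00^0100
0011000
0000000
0000000
t=8: 0000000
0000000
0000000
0001100
001>100
0011000
0000000
0000000
t=9: 0000000
0000000
0000000
0001100
0011100
001v000
0000000
0000000
t=10: 0000000
0000000
0000000
0001100
0011100
0010>00
0000000
0000000
t=11: 0000000
0000000
0000000
0001100
0011100
0010100
0000v00
0000000
t=12: 0000000
0000000
0000000
0001100
0011100
0010100
000<100
0000000
t=13: 0000000
0000000
0000000
0001100
0011100
001^100
0001100
0000000
t=14: 0000000
0000000
0000000
0001100
0011100
0011>00
0001100
0000000
t=15: 0000000
0000000
0000000
0001100
0011^00
0011000
0001100
0000000
t=16: 0000000
0000000
0000000
0001100
001<000
0011000
0001100
0000000
t=17: 0000000
0000000
0000000
0001100
0010000
001v000
0001100
0000000
t=18: 0000000
0000000
0000000
0001100
0010000
0010>00
0001100
0000000
t=19: 0000000
0000000
0000000
0001100
0010000
0010100
0001v00
0000000
t=20: 0000000
0000000
0000000
0001100
0010000
0010100
00010>0
0000000
t=21: 0000000
0000000
0000000
0001100
0010000
0010100
0001010
00000v0
t=22: 0000000
0000000
0000000
0001100
0010000
0010100
0001010
0000<10
t=23: 0000000
0000000
0000000
0001100
0010000
0010100
0001^10
0000110
t=24: 0000000
0000000
0000000
0001100
0010000
0010100
00011>0
0000110
t=25: 0000000
0000000
0000000
0001100
0010000
00101^0
0001100
0000110
t=26: 0000000
0000000
0000000
0001100
0010000
001011>
0001100
0000110
t=27: 0000000
0000000
0000000
0001100
0010000
0010111
000110v
0000110
t=28: 0000000
0000000
0000000
0001100
0010000
0010111
00011<1
0000110
t=29: 0000000
0000000
0000000
0001100
0010000
00101^1
0001111
0000110
t=30: 0000000
0000000
0000000
0001100
0010000
0010<01
0001111
0000110
t=31: 0000000
0000000
0000000
0001100
0010000
0010001
0001v11
0000110
t=32: 0000000
0000000
0000000
0001100
0010000
0010001
00010>1
0000110
t=33: 0000000
0000000
0000000
0001100
0010000
00100^1
0001001
0000110
t=34: 0000000
0000000
0000000
0001100
0010000
001001>
0001001
0000110
t=35: 0000000
0000000
0000000
0001100
001000^
0010010
0001001
0000110
t=36: 0000000
0000000
0000000
0001100
>010001
0010010
0001001
0000110
t=37: 0000000
0000000
0000000
0001100
1010001
v010010
0001001
0000110
t=38: 0000000
0000000
0000000
0001100
1010001
101001<
0001001
0000110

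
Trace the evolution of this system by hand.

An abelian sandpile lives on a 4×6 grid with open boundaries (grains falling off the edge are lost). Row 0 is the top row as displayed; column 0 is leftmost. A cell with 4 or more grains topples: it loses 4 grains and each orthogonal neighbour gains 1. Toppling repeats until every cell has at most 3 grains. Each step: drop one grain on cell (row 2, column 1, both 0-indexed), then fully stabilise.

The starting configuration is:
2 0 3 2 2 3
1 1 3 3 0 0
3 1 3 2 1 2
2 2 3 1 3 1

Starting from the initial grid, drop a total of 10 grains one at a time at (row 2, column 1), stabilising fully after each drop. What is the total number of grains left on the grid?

t=0: 2 0 3 2 2 3
1 1 3 3 0 0
3 1 3 2 1 2
2 2 3 1 3 1
t=1: 2 0 3 2 2 3
1 1 3 3 0 0
3 2 3 2 1 2
2 2 3 1 3 1
t=2: 2 0 3 2 2 3
1 1 3 3 0 0
3 3 3 2 1 2
2 2 3 1 3 1
t=3: 2 1 1 0 3 3
2 3 2 2 1 0
1 3 3 0 2 2
0 1 1 3 3 1
t=4: 2 2 2 0 3 3
3 1 0 3 1 0
2 2 1 1 2 2
0 2 2 3 3 1
t=5: 2 2 2 0 3 3
3 1 0 3 1 0
2 3 1 1 2 2
0 2 2 3 3 1
t=6: 2 2 2 0 3 3
3 2 0 3 1 0
3 0 2 1 2 2
0 3 2 3 3 1
t=7: 2 2 2 0 3 3
3 2 0 3 1 0
3 1 2 1 2 2
0 3 2 3 3 1
t=8: 2 2 2 0 3 3
3 2 0 3 1 0
3 2 2 1 2 2
0 3 2 3 3 1
t=9: 2 2 2 0 3 3
3 2 0 3 1 0
3 3 2 1 2 2
0 3 2 3 3 1
t=10: 3 3 2 0 3 3
1 0 1 3 1 0
1 3 3 1 2 2
2 0 3 3 3 1

44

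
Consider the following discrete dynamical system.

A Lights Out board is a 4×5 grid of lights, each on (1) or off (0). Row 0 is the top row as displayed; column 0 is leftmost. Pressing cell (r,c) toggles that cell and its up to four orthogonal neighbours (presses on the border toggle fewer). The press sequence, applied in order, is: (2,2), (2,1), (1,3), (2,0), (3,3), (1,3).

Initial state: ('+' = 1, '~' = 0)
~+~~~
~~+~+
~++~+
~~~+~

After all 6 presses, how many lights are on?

9

t=0: ~+~~~
~~+~+
~++~+
~~~+~
t=1: ~+~~~
~~~~+
~~~++
~~++~
t=2: ~+~~~
~+~~+
+++++
~+++~
t=3: ~+~+~
~+++~
+++~+
~+++~
t=4: ~+~+~
++++~
~~+~+
++++~
t=5: ~+~+~
++++~
~~+++
++~~+
t=6: ~+~~~
++~~+
~~+~+
++~~+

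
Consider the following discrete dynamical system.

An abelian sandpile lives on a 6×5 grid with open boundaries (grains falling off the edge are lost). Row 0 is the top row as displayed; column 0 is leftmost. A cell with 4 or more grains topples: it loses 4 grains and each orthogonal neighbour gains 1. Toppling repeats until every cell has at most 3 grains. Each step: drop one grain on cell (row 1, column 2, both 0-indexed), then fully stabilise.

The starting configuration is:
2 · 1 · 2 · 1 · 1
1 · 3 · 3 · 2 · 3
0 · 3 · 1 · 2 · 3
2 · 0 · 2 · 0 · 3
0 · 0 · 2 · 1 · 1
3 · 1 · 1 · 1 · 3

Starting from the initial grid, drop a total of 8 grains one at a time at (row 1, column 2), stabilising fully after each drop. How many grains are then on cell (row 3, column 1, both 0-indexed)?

1

0) 2 · 1 · 2 · 1 · 1
1 · 3 · 3 · 2 · 3
0 · 3 · 1 · 2 · 3
2 · 0 · 2 · 0 · 3
0 · 0 · 2 · 1 · 1
3 · 1 · 1 · 1 · 3
1) 2 · 2 · 3 · 1 · 1
2 · 1 · 1 · 3 · 3
1 · 0 · 3 · 2 · 3
2 · 1 · 2 · 0 · 3
0 · 0 · 2 · 1 · 1
3 · 1 · 1 · 1 · 3
2) 2 · 2 · 3 · 1 · 1
2 · 1 · 2 · 3 · 3
1 · 0 · 3 · 2 · 3
2 · 1 · 2 · 0 · 3
0 · 0 · 2 · 1 · 1
3 · 1 · 1 · 1 · 3
3) 2 · 2 · 3 · 1 · 1
2 · 1 · 3 · 3 · 3
1 · 0 · 3 · 2 · 3
2 · 1 · 2 · 0 · 3
0 · 0 · 2 · 1 · 1
3 · 1 · 1 · 1 · 3
4) 2 · 3 · 0 · 3 · 2
2 · 2 · 3 · 2 · 1
1 · 1 · 1 · 1 · 2
2 · 1 · 3 · 2 · 0
0 · 0 · 2 · 1 · 2
3 · 1 · 1 · 1 · 3
5) 2 · 3 · 1 · 3 · 2
2 · 3 · 0 · 3 · 1
1 · 1 · 2 · 1 · 2
2 · 1 · 3 · 2 · 0
0 · 0 · 2 · 1 · 2
3 · 1 · 1 · 1 · 3
6) 2 · 3 · 1 · 3 · 2
2 · 3 · 1 · 3 · 1
1 · 1 · 2 · 1 · 2
2 · 1 · 3 · 2 · 0
0 · 0 · 2 · 1 · 2
3 · 1 · 1 · 1 · 3
7) 2 · 3 · 1 · 3 · 2
2 · 3 · 2 · 3 · 1
1 · 1 · 2 · 1 · 2
2 · 1 · 3 · 2 · 0
0 · 0 · 2 · 1 · 2
3 · 1 · 1 · 1 · 3
8) 2 · 3 · 1 · 3 · 2
2 · 3 · 3 · 3 · 1
1 · 1 · 2 · 1 · 2
2 · 1 · 3 · 2 · 0
0 · 0 · 2 · 1 · 2
3 · 1 · 1 · 1 · 3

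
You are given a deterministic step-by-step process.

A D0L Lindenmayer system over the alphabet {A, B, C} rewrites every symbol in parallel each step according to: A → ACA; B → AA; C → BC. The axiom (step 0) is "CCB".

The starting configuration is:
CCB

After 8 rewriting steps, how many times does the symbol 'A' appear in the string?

step 0: CCB
step 1: BCBCAA
step 2: AABCAABCACAACA
step 3: ACAACAAABCACAACAAABCACABCACAACABCACA
step 4: ACABCACAACABCACAACAACAAABCACABCACAACABCACAACAACAAABCACABCACAAABCACABCACAACABCACAAABCACABCACA
step 5: ACABCACAAABCACABCACAACABCACAAABCACABCACAACABCACAACABCACAAC…ACABCACAACABCACAAABCACABCACAACAACAAABCACABCACAAABCACABCACA  (len 232)
step 6: ACABCACAAABCACABCACAACAACAAABCACABCACAAABCACABCACAACABCACA…AACAAABCACABCACAAABCACABCACAACAACAAABCACABCACAAABCACABCACA  (len 584)
step 7: ACABCACAAABCACABCACAACAACAAABCACABCACAAABCACABCACAACABCACA…AACAAABCACABCACAAABCACABCACAACAACAAABCACABCACAAABCACABCACA  (len 1472)
step 8: ACABCACAAABCACABCACAACAACAAABCACABCACAAABCACABCACAACABCACA…AACAAABCACABCACAAABCACABCACAACAACAAABCACABCACAAABCACABCACA  (len 3712)

1936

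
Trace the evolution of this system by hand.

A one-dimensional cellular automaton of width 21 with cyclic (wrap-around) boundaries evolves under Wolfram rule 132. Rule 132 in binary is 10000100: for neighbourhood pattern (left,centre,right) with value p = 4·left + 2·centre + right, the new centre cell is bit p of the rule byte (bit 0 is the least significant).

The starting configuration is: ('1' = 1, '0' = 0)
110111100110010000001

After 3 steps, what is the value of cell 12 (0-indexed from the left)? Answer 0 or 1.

k=0  110111100110010000001
k=1  100011000000010000000
k=2  100000000000010000000
k=3  100000000000010000000

0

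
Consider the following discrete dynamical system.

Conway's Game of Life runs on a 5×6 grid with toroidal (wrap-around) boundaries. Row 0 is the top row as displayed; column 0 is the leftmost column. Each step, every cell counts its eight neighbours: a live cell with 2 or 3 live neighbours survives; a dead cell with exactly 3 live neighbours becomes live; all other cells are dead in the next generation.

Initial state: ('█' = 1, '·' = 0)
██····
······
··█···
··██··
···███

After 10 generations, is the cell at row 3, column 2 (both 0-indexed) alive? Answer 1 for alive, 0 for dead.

0

[0] ██····
······
··█···
··██··
···███
[1] █···██
·█····
··██··
··█···
██·███
[2] ··██··
██████
·███··
█····█
·███··
[3] ·····█
█····█
······
█···█·
██·██·
[4] ·█····
█····█
█·····
██·██·
██·██·
[5] ·██·█·
██···█
····█·
···██·
···██·
[6] ·██·█·
██████
█··██·
·····█
·····█
[7] ······
······
······
█····█
█···██
[8] ·····█
······
······
█···█·
█···█·
[9] ·····█
······
······
······
█···█·
[10] ·····█
······
······
······
·····█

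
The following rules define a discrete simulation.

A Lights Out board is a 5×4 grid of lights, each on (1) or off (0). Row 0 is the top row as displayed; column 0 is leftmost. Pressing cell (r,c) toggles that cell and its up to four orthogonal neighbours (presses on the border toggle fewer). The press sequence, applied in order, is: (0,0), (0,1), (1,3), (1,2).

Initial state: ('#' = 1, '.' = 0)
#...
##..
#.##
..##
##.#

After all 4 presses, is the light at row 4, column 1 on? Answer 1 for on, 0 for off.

1

0) #...
##..
#.##
..##
##.#
1) .#..
.#..
#.##
..##
##.#
2) #.#.
....
#.##
..##
##.#
3) #.##
..##
#.#.
..##
##.#
4) #..#
.#..
#...
..##
##.#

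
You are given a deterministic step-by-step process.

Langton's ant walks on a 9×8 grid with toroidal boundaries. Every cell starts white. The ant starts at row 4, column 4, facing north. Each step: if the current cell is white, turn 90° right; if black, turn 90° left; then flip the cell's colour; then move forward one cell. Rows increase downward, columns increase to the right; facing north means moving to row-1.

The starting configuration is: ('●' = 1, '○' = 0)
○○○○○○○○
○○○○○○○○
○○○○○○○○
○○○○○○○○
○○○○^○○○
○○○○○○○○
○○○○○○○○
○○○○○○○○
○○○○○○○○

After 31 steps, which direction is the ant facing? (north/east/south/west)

west

t=0: ○○○○○○○○
○○○○○○○○
○○○○○○○○
○○○○○○○○
○○○○^○○○
○○○○○○○○
○○○○○○○○
○○○○○○○○
○○○○○○○○
t=1: ○○○○○○○○
○○○○○○○○
○○○○○○○○
○○○○○○○○
○○○○●>○○
○○○○○○○○
○○○○○○○○
○○○○○○○○
○○○○○○○○
t=2: ○○○○○○○○
○○○○○○○○
○○○○○○○○
○○○○○○○○
○○○○●●○○
○○○○○v○○
○○○○○○○○
○○○○○○○○
○○○○○○○○
t=3: ○○○○○○○○
○○○○○○○○
○○○○○○○○
○○○○○○○○
○○○○●●○○
○○○○<●○○
○○○○○○○○
○○○○○○○○
○○○○○○○○
t=4: ○○○○○○○○
○○○○○○○○
○○○○○○○○
○○○○○○○○
○○○○^●○○
○○○○●●○○
○○○○○○○○
○○○○○○○○
○○○○○○○○
t=5: ○○○○○○○○
○○○○○○○○
○○○○○○○○
○○○○○○○○
○○○<○●○○
○○○○●●○○
○○○○○○○○
○○○○○○○○
○○○○○○○○
t=6: ○○○○○○○○
○○○○○○○○
○○○○○○○○
○○○^○○○○
○○○●○●○○
○○○○●●○○
○○○○○○○○
○○○○○○○○
○○○○○○○○
t=7: ○○○○○○○○
○○○○○○○○
○○○○○○○○
○○○●>○○○
○○○●○●○○
○○○○●●○○
○○○○○○○○
○○○○○○○○
○○○○○○○○
t=8: ○○○○○○○○
○○○○○○○○
○○○○○○○○
○○○●●○○○
○○○●v●○○
○○○○●●○○
○○○○○○○○
○○○○○○○○
○○○○○○○○
t=9: ○○○○○○○○
○○○○○○○○
○○○○○○○○
○○○●●○○○
○○○<●●○○
○○○○●●○○
○○○○○○○○
○○○○○○○○
○○○○○○○○
t=10: ○○○○○○○○
○○○○○○○○
○○○○○○○○
○○○●●○○○
○○○○●●○○
○○○v●●○○
○○○○○○○○
○○○○○○○○
○○○○○○○○
t=11: ○○○○○○○○
○○○○○○○○
○○○○○○○○
○○○●●○○○
○○○○●●○○
○○<●●●○○
○○○○○○○○
○○○○○○○○
○○○○○○○○
t=12: ○○○○○○○○
○○○○○○○○
○○○○○○○○
○○○●●○○○
○○^○●●○○
○○●●●●○○
○○○○○○○○
○○○○○○○○
○○○○○○○○
t=13: ○○○○○○○○
○○○○○○○○
○○○○○○○○
○○○●●○○○
○○●>●●○○
○○●●●●○○
○○○○○○○○
○○○○○○○○
○○○○○○○○
t=14: ○○○○○○○○
○○○○○○○○
○○○○○○○○
○○○●●○○○
○○●●●●○○
○○●v●●○○
○○○○○○○○
○○○○○○○○
○○○○○○○○
t=15: ○○○○○○○○
○○○○○○○○
○○○○○○○○
○○○●●○○○
○○●●●●○○
○○●○>●○○
○○○○○○○○
○○○○○○○○
○○○○○○○○
t=16: ○○○○○○○○
○○○○○○○○
○○○○○○○○
○○○●●○○○
○○●●^●○○
○○●○○●○○
○○○○○○○○
○○○○○○○○
○○○○○○○○
t=17: ○○○○○○○○
○○○○○○○○
○○○○○○○○
○○○●●○○○
○○●<○●○○
○○●○○●○○
○○○○○○○○
○○○○○○○○
○○○○○○○○
t=18: ○○○○○○○○
○○○○○○○○
○○○○○○○○
○○○●●○○○
○○●○○●○○
○○●v○●○○
○○○○○○○○
○○○○○○○○
○○○○○○○○
t=19: ○○○○○○○○
○○○○○○○○
○○○○○○○○
○○○●●○○○
○○●○○●○○
○○<●○●○○
○○○○○○○○
○○○○○○○○
○○○○○○○○
t=20: ○○○○○○○○
○○○○○○○○
○○○○○○○○
○○○●●○○○
○○●○○●○○
○○○●○●○○
○○v○○○○○
○○○○○○○○
○○○○○○○○
t=21: ○○○○○○○○
○○○○○○○○
○○○○○○○○
○○○●●○○○
○○●○○●○○
○○○●○●○○
○<●○○○○○
○○○○○○○○
○○○○○○○○
t=22: ○○○○○○○○
○○○○○○○○
○○○○○○○○
○○○●●○○○
○○●○○●○○
○^○●○●○○
○●●○○○○○
○○○○○○○○
○○○○○○○○
t=23: ○○○○○○○○
○○○○○○○○
○○○○○○○○
○○○●●○○○
○○●○○●○○
○●>●○●○○
○●●○○○○○
○○○○○○○○
○○○○○○○○
t=24: ○○○○○○○○
○○○○○○○○
○○○○○○○○
○○○●●○○○
○○●○○●○○
○●●●○●○○
○●v○○○○○
○○○○○○○○
○○○○○○○○
t=25: ○○○○○○○○
○○○○○○○○
○○○○○○○○
○○○●●○○○
○○●○○●○○
○●●●○●○○
○●○>○○○○
○○○○○○○○
○○○○○○○○
t=26: ○○○○○○○○
○○○○○○○○
○○○○○○○○
○○○●●○○○
○○●○○●○○
○●●●○●○○
○●○●○○○○
○○○v○○○○
○○○○○○○○
t=27: ○○○○○○○○
○○○○○○○○
○○○○○○○○
○○○●●○○○
○○●○○●○○
○●●●○●○○
○●○●○○○○
○○<●○○○○
○○○○○○○○
t=28: ○○○○○○○○
○○○○○○○○
○○○○○○○○
○○○●●○○○
○○●○○●○○
○●●●○●○○
○●^●○○○○
○○●●○○○○
○○○○○○○○
t=29: ○○○○○○○○
○○○○○○○○
○○○○○○○○
○○○●●○○○
○○●○○●○○
○●●●○●○○
○●●>○○○○
○○●●○○○○
○○○○○○○○
t=30: ○○○○○○○○
○○○○○○○○
○○○○○○○○
○○○●●○○○
○○●○○●○○
○●●^○●○○
○●●○○○○○
○○●●○○○○
○○○○○○○○
t=31: ○○○○○○○○
○○○○○○○○
○○○○○○○○
○○○●●○○○
○○●○○●○○
○●<○○●○○
○●●○○○○○
○○●●○○○○
○○○○○○○○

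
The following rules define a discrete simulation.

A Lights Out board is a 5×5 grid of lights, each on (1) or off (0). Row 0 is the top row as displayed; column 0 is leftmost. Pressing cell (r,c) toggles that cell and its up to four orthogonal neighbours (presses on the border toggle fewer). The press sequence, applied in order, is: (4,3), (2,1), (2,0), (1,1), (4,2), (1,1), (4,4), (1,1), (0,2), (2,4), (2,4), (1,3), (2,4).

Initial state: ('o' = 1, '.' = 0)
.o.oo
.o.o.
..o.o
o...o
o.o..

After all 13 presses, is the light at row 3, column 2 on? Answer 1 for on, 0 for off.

1

step 0: .o.oo
.o.o.
..o.o
o...o
o.o..
step 1: .o.oo
.o.o.
..o.o
o..oo
o..oo
step 2: .o.oo
...o.
oo..o
oo.oo
o..oo
step 3: .o.oo
o..o.
....o
.o.oo
o..oo
step 4: ...oo
.ooo.
.o..o
.o.oo
o..oo
step 5: ...oo
.ooo.
.o..o
.oooo
ooo.o
step 6: .o.oo
o..o.
....o
.oooo
ooo.o
step 7: .o.oo
o..o.
....o
.ooo.
oooo.
step 8: ...oo
.ooo.
.o..o
.ooo.
oooo.
step 9: .oo.o
.o.o.
.o..o
.ooo.
oooo.
step 10: .oo.o
.o.oo
.o.o.
.oooo
oooo.
step 11: .oo.o
.o.o.
.o..o
.ooo.
oooo.
step 12: .oooo
.oo.o
.o.oo
.ooo.
oooo.
step 13: .oooo
.oo..
.o...
.oooo
oooo.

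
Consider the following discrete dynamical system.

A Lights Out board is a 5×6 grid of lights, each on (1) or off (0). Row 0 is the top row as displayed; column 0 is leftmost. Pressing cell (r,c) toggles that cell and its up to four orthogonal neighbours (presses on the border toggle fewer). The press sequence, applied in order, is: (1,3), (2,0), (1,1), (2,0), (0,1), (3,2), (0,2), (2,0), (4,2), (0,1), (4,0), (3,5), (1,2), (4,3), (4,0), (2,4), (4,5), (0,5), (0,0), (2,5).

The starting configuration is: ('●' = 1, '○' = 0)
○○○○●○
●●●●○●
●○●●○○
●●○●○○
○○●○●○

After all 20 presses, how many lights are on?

14

step 0: ○○○○●○
●●●●○●
●○●●○○
●●○●○○
○○●○●○
step 1: ○○○●●○
●●○○●●
●○●○○○
●●○●○○
○○●○●○
step 2: ○○○●●○
○●○○●●
○●●○○○
○●○●○○
○○●○●○
step 3: ○●○●●○
●○●○●●
○○●○○○
○●○●○○
○○●○●○
step 4: ○●○●●○
○○●○●●
●●●○○○
●●○●○○
○○●○●○
step 5: ●○●●●○
○●●○●●
●●●○○○
●●○●○○
○○●○●○
step 6: ●○●●●○
○●●○●●
●●○○○○
●○●○○○
○○○○●○
step 7: ●●○○●○
○●○○●●
●●○○○○
●○●○○○
○○○○●○
step 8: ●●○○●○
●●○○●●
○○○○○○
○○●○○○
○○○○●○
step 9: ●●○○●○
●●○○●●
○○○○○○
○○○○○○
○●●●●○
step 10: ○○●○●○
●○○○●●
○○○○○○
○○○○○○
○●●●●○
step 11: ○○●○●○
●○○○●●
○○○○○○
●○○○○○
●○●●●○
step 12: ○○●○●○
●○○○●●
○○○○○●
●○○○●●
●○●●●●
step 13: ○○○○●○
●●●●●●
○○●○○●
●○○○●●
●○●●●●
step 14: ○○○○●○
●●●●●●
○○●○○●
●○○●●●
●○○○○●
step 15: ○○○○●○
●●●●●●
○○●○○●
○○○●●●
○●○○○●
step 16: ○○○○●○
●●●●○●
○○●●●○
○○○●○●
○●○○○●
step 17: ○○○○●○
●●●●○●
○○●●●○
○○○●○○
○●○○●○
step 18: ○○○○○●
●●●●○○
○○●●●○
○○○●○○
○●○○●○
step 19: ●●○○○●
○●●●○○
○○●●●○
○○○●○○
○●○○●○
step 20: ●●○○○●
○●●●○●
○○●●○●
○○○●○●
○●○○●○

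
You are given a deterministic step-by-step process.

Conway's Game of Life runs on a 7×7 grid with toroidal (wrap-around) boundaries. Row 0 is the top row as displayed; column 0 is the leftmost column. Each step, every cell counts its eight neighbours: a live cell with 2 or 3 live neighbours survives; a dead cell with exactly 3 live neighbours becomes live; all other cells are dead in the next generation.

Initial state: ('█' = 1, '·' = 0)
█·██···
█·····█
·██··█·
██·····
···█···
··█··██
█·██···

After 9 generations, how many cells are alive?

[0] █·██···
█·····█
·██··█·
██·····
···█···
··█··██
█·██···
[1] █·██···
█··█··█
··█····
██·····
███···█
·██·█·█
█···█··
[2] █·███··
█··█··█
··█···█
······█
···█·██
··█···█
█···███
[3] ··█····
█···███
·····██
█·····█
█····██
···█···
█·█·█··
[4] █···█··
█···█··
····█··
·······
█····█·
██·███·
·██····
[5] █··█···
···███·
·······
·······
██···█·
█··███·
··█··██
[6] ··██···
···██··
····█··
·······
██···█·
█·██···
███··█·
[7] ·······
··█·█··
···██··
·······
███···█
···██··
█···█·█
[8] ···█·█·
····█··
···██··
████···
████···
··███··
···███·
[9] ···█·█·
·····█·
·█··█··
█······
█······
·····█·
·····█·

9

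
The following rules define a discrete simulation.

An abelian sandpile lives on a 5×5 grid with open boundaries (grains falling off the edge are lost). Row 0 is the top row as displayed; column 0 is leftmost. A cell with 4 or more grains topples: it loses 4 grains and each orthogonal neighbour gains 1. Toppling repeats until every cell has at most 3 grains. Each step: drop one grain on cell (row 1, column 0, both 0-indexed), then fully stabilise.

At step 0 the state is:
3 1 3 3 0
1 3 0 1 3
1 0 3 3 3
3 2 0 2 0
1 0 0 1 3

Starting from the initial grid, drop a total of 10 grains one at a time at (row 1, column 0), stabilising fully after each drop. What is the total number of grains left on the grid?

k=0  3 1 3 3 0
1 3 0 1 3
1 0 3 3 3
3 2 0 2 0
1 0 0 1 3
k=1  3 1 3 3 0
2 3 0 1 3
1 0 3 3 3
3 2 0 2 0
1 0 0 1 3
k=2  3 1 3 3 0
3 3 0 1 3
1 0 3 3 3
3 2 0 2 0
1 0 0 1 3
k=3  0 3 3 3 0
2 0 1 1 3
2 1 3 3 3
3 2 0 2 0
1 0 0 1 3
k=4  0 3 3 3 0
3 0 1 1 3
2 1 3 3 3
3 2 0 2 0
1 0 0 1 3
k=5  1 3 3 3 0
0 1 1 1 3
3 1 3 3 3
3 2 0 2 0
1 0 0 1 3
k=6  1 3 3 3 0
1 1 1 1 3
3 1 3 3 3
3 2 0 2 0
1 0 0 1 3
k=7  1 3 3 3 0
2 1 1 1 3
3 1 3 3 3
3 2 0 2 0
1 0 0 1 3
k=8  1 3 3 3 0
3 1 1 1 3
3 1 3 3 3
3 2 0 2 0
1 0 0 1 3
k=9  2 3 3 3 0
1 2 1 1 3
1 2 3 3 3
0 3 0 2 0
2 0 0 1 3
k=10  2 3 3 3 0
2 2 1 1 3
1 2 3 3 3
0 3 0 2 0
2 0 0 1 3

43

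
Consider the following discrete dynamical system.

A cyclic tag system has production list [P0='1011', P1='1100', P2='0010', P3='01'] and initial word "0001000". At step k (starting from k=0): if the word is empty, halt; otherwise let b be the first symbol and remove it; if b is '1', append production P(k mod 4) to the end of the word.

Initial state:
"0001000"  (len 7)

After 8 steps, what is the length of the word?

1

[0] "0001000"  (len 7)
[1] "001000"  (len 6)
[2] "01000"  (len 5)
[3] "1000"  (len 4)
[4] "00001"  (len 5)
[5] "0001"  (len 4)
[6] "001"  (len 3)
[7] "01"  (len 2)
[8] "1"  (len 1)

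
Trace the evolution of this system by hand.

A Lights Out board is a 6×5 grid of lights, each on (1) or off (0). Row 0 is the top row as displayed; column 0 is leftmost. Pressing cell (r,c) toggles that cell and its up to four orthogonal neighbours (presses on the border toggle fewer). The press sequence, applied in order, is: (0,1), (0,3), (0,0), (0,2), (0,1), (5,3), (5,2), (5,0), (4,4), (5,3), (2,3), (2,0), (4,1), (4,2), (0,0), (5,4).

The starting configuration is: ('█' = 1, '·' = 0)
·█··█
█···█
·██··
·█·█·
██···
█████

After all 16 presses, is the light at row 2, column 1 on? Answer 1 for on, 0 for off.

0

step 0: ·█··█
█···█
·██··
·█·█·
██···
█████
step 1: █·█·█
██··█
·██··
·█·█·
██···
█████
step 2: █··█·
██·██
·██··
·█·█·
██···
█████
step 3: ·█·█·
·█·██
·██··
·█·█·
██···
█████
step 4: ··█··
·████
·██··
·█·█·
██···
█████
step 5: ██···
··███
·██··
·█·█·
██···
█████
step 6: ██···
··███
·██··
·█·█·
██·█·
██···
step 7: ██···
··███
·██··
·█·█·
████·
█·██·
step 8: ██···
··███
·██··
·█·█·
·███·
·███·
step 9: ██···
··███
·██··
·█·██
·██·█
·████
step 10: ██···
··███
·██··
·█·██
·████
·█···
step 11: ██···
··█·█
·█·██
·█··█
·████
·█···
step 12: ██···
█·█·█
█··██
██··█
·████
·█···
step 13: ██···
█·█·█
█··██
█···█
█··██
·····
step 14: ██···
█·█·█
█··██
█·█·█
███·█
··█··
step 15: ·····
··█·█
█··██
█·█·█
███·█
··█··
step 16: ·····
··█·█
█··██
█·█·█
███··
··███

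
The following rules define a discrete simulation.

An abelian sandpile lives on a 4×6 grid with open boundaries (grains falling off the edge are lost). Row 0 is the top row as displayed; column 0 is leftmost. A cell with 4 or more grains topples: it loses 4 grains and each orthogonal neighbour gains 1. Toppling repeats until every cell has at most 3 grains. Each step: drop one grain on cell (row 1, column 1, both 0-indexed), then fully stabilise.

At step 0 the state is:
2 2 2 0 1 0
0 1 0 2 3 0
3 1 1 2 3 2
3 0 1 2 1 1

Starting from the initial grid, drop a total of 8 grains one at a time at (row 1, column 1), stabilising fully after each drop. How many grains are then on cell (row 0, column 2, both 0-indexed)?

3

t=0: 2 2 2 0 1 0
0 1 0 2 3 0
3 1 1 2 3 2
3 0 1 2 1 1
t=1: 2 2 2 0 1 0
0 2 0 2 3 0
3 1 1 2 3 2
3 0 1 2 1 1
t=2: 2 2 2 0 1 0
0 3 0 2 3 0
3 1 1 2 3 2
3 0 1 2 1 1
t=3: 2 3 2 0 1 0
1 0 1 2 3 0
3 2 1 2 3 2
3 0 1 2 1 1
t=4: 2 3 2 0 1 0
1 1 1 2 3 0
3 2 1 2 3 2
3 0 1 2 1 1
t=5: 2 3 2 0 1 0
1 2 1 2 3 0
3 2 1 2 3 2
3 0 1 2 1 1
t=6: 2 3 2 0 1 0
1 3 1 2 3 0
3 2 1 2 3 2
3 0 1 2 1 1
t=7: 3 0 3 0 1 0
2 1 2 2 3 0
3 3 1 2 3 2
3 0 1 2 1 1
t=8: 3 0 3 0 1 0
2 2 2 2 3 0
3 3 1 2 3 2
3 0 1 2 1 1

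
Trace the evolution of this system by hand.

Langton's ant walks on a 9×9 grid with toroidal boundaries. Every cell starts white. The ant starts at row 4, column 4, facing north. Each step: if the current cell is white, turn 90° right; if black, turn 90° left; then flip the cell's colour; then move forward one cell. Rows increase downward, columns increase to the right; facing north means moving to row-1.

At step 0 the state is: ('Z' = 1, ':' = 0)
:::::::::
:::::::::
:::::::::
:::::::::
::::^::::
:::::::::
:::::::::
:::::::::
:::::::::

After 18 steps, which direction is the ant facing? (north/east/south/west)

step 0: :::::::::
:::::::::
:::::::::
:::::::::
::::^::::
:::::::::
:::::::::
:::::::::
:::::::::
step 1: :::::::::
:::::::::
:::::::::
:::::::::
::::Z>:::
:::::::::
:::::::::
:::::::::
:::::::::
step 2: :::::::::
:::::::::
:::::::::
:::::::::
::::ZZ:::
:::::v:::
:::::::::
:::::::::
:::::::::
step 3: :::::::::
:::::::::
:::::::::
:::::::::
::::ZZ:::
::::<Z:::
:::::::::
:::::::::
:::::::::
step 4: :::::::::
:::::::::
:::::::::
:::::::::
::::^Z:::
::::ZZ:::
:::::::::
:::::::::
:::::::::
step 5: :::::::::
:::::::::
:::::::::
:::::::::
:::<:Z:::
::::ZZ:::
:::::::::
:::::::::
:::::::::
step 6: :::::::::
:::::::::
:::::::::
:::^:::::
:::Z:Z:::
::::ZZ:::
:::::::::
:::::::::
:::::::::
step 7: :::::::::
:::::::::
:::::::::
:::Z>::::
:::Z:Z:::
::::ZZ:::
:::::::::
:::::::::
:::::::::
step 8: :::::::::
:::::::::
:::::::::
:::ZZ::::
:::ZvZ:::
::::ZZ:::
:::::::::
:::::::::
:::::::::
step 9: :::::::::
:::::::::
:::::::::
:::ZZ::::
:::<ZZ:::
::::ZZ:::
:::::::::
:::::::::
:::::::::
step 10: :::::::::
:::::::::
:::::::::
:::ZZ::::
::::ZZ:::
:::vZZ:::
:::::::::
:::::::::
:::::::::
step 11: :::::::::
:::::::::
:::::::::
:::ZZ::::
::::ZZ:::
::<ZZZ:::
:::::::::
:::::::::
:::::::::
step 12: :::::::::
:::::::::
:::::::::
:::ZZ::::
::^:ZZ:::
::ZZZZ:::
:::::::::
:::::::::
:::::::::
step 13: :::::::::
:::::::::
:::::::::
:::ZZ::::
::Z>ZZ:::
::ZZZZ:::
:::::::::
:::::::::
:::::::::
step 14: :::::::::
:::::::::
:::::::::
:::ZZ::::
::ZZZZ:::
::ZvZZ:::
:::::::::
:::::::::
:::::::::
step 15: :::::::::
:::::::::
:::::::::
:::ZZ::::
::ZZZZ:::
::Z:>Z:::
:::::::::
:::::::::
:::::::::
step 16: :::::::::
:::::::::
:::::::::
:::ZZ::::
::ZZ^Z:::
::Z::Z:::
:::::::::
:::::::::
:::::::::
step 17: :::::::::
:::::::::
:::::::::
:::ZZ::::
::Z<:Z:::
::Z::Z:::
:::::::::
:::::::::
:::::::::
step 18: :::::::::
:::::::::
:::::::::
:::ZZ::::
::Z::Z:::
::Zv:Z:::
:::::::::
:::::::::
:::::::::

south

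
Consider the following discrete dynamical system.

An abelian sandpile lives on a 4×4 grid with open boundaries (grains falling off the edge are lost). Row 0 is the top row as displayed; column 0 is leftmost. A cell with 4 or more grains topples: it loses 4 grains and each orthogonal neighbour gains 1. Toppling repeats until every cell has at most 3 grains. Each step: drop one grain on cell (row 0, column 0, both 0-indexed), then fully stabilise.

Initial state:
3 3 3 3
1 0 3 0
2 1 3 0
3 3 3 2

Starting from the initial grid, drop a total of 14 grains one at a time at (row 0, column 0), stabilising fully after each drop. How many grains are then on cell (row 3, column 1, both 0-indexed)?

0) 3 3 3 3
1 0 3 0
2 1 3 0
3 3 3 2
1) 1 1 2 0
2 2 1 2
3 3 1 1
0 1 1 3
2) 2 1 2 0
2 2 1 2
3 3 1 1
0 1 1 3
3) 3 1 2 0
2 2 1 2
3 3 1 1
0 1 1 3
4) 0 2 2 0
3 2 1 2
3 3 1 1
0 1 1 3
5) 1 2 2 0
3 2 1 2
3 3 1 1
0 1 1 3
6) 2 2 2 0
3 2 1 2
3 3 1 1
0 1 1 3
7) 3 2 2 0
3 2 1 2
3 3 1 1
0 1 1 3
8) 2 0 3 0
2 1 2 2
1 1 2 1
1 2 1 3
9) 3 0 3 0
2 1 2 2
1 1 2 1
1 2 1 3
10) 0 1 3 0
3 1 2 2
1 1 2 1
1 2 1 3
11) 1 1 3 0
3 1 2 2
1 1 2 1
1 2 1 3
12) 2 1 3 0
3 1 2 2
1 1 2 1
1 2 1 3
13) 3 1 3 0
3 1 2 2
1 1 2 1
1 2 1 3
14) 1 2 3 0
0 2 2 2
2 1 2 1
1 2 1 3

2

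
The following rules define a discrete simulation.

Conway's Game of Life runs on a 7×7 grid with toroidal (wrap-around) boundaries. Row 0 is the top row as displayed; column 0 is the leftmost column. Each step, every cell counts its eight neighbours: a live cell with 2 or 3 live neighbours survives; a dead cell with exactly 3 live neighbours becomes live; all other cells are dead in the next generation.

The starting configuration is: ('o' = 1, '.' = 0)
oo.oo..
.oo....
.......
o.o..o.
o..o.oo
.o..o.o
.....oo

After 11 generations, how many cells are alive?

t=0: oo.oo..
.oo....
.......
o.o..o.
o..o.oo
.o..o.o
.....oo
t=1: oo.oooo
oooo...
..o....
oo..oo.
..oo...
....o..
.ooo..o
t=2: .....o.
.....o.
....o.o
.o..o..
.ooo.o.
.o..o..
.o....o
t=3: .....oo
....ooo
....o..
oo..o..
oo.o.o.
.o.ooo.
o....o.
t=4: o......
....o.o
o..oo.o
ooooooo
...o.o.
.o.o.o.
o......
t=5: o.....o
...oo.o
.......
.o.....
.......
..o...o
oo....o
t=6: .o.....
o....oo
.......
.......
.......
.o....o
.o...o.
t=7: .o...o.
o.....o
......o
.......
.......
o......
.oo....
t=8: .oo...o
o....oo
o.....o
.......
.......
.o.....
ooo....
t=9: ..o..o.
.....o.
o....o.
.......
.......
ooo....
.......
t=10: .......
....oo.
......o
.......
.o.....
.o.....
..o....
t=11: .......
.....o.
.....o.
.......
.......
.oo....
.......

4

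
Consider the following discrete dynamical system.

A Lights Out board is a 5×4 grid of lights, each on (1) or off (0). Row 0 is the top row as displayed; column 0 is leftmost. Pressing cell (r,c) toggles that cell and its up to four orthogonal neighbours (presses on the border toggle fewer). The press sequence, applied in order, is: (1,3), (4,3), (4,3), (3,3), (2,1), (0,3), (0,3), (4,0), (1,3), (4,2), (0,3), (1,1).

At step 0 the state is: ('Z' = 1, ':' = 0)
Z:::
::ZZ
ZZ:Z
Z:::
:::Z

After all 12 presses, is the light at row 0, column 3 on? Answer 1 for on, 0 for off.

1

[0] Z:::
::ZZ
ZZ:Z
Z:::
:::Z
[1] Z::Z
::::
ZZ::
Z:::
:::Z
[2] Z::Z
::::
ZZ::
Z::Z
::Z:
[3] Z::Z
::::
ZZ::
Z:::
:::Z
[4] Z::Z
::::
ZZ:Z
Z:ZZ
::::
[5] Z::Z
:Z::
::ZZ
ZZZZ
::::
[6] Z:Z:
:Z:Z
::ZZ
ZZZZ
::::
[7] Z::Z
:Z::
::ZZ
ZZZZ
::::
[8] Z::Z
:Z::
::ZZ
:ZZZ
ZZ::
[9] Z:::
:ZZZ
::Z:
:ZZZ
ZZ::
[10] Z:::
:ZZZ
::Z:
:Z:Z
Z:ZZ
[11] Z:ZZ
:ZZ:
::Z:
:Z:Z
Z:ZZ
[12] ZZZZ
Z:::
:ZZ:
:Z:Z
Z:ZZ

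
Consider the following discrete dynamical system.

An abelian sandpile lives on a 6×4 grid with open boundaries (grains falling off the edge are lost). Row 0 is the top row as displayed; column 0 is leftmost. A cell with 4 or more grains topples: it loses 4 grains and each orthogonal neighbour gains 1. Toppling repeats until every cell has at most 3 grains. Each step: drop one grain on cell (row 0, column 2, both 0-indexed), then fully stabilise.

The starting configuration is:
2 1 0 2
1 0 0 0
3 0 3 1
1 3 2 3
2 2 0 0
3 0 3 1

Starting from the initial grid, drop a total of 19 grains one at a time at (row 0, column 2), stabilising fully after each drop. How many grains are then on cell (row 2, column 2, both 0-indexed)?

0

[0] 2 1 0 2
1 0 0 0
3 0 3 1
1 3 2 3
2 2 0 0
3 0 3 1
[1] 2 1 1 2
1 0 0 0
3 0 3 1
1 3 2 3
2 2 0 0
3 0 3 1
[2] 2 1 2 2
1 0 0 0
3 0 3 1
1 3 2 3
2 2 0 0
3 0 3 1
[3] 2 1 3 2
1 0 0 0
3 0 3 1
1 3 2 3
2 2 0 0
3 0 3 1
[4] 2 2 0 3
1 0 1 0
3 0 3 1
1 3 2 3
2 2 0 0
3 0 3 1
[5] 2 2 1 3
1 0 1 0
3 0 3 1
1 3 2 3
2 2 0 0
3 0 3 1
[6] 2 2 2 3
1 0 1 0
3 0 3 1
1 3 2 3
2 2 0 0
3 0 3 1
[7] 2 2 3 3
1 0 1 0
3 0 3 1
1 3 2 3
2 2 0 0
3 0 3 1
[8] 2 3 1 0
1 0 2 1
3 0 3 1
1 3 2 3
2 2 0 0
3 0 3 1
[9] 2 3 2 0
1 0 2 1
3 0 3 1
1 3 2 3
2 2 0 0
3 0 3 1
[10] 2 3 3 0
1 0 2 1
3 0 3 1
1 3 2 3
2 2 0 0
3 0 3 1
[11] 3 0 1 1
1 1 3 1
3 0 3 1
1 3 2 3
2 2 0 0
3 0 3 1
[12] 3 0 2 1
1 1 3 1
3 0 3 1
1 3 2 3
2 2 0 0
3 0 3 1
[13] 3 0 3 1
1 1 3 1
3 0 3 1
1 3 2 3
2 2 0 0
3 0 3 1
[14] 3 1 1 2
1 2 1 2
3 1 0 2
1 3 3 3
2 2 0 0
3 0 3 1
[15] 3 1 2 2
1 2 1 2
3 1 0 2
1 3 3 3
2 2 0 0
3 0 3 1
[16] 3 1 3 2
1 2 1 2
3 1 0 2
1 3 3 3
2 2 0 0
3 0 3 1
[17] 3 2 0 3
1 2 2 2
3 1 0 2
1 3 3 3
2 2 0 0
3 0 3 1
[18] 3 2 1 3
1 2 2 2
3 1 0 2
1 3 3 3
2 2 0 0
3 0 3 1
[19] 3 2 2 3
1 2 2 2
3 1 0 2
1 3 3 3
2 2 0 0
3 0 3 1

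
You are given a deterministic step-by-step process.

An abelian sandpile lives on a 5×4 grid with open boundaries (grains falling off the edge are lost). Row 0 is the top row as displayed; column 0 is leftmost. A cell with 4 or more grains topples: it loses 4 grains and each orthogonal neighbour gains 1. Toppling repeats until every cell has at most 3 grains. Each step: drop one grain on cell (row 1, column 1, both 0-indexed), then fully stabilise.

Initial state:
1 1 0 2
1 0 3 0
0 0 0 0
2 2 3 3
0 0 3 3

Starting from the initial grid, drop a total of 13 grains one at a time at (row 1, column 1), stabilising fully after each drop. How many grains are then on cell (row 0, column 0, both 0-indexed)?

step 0: 1 1 0 2
1 0 3 0
0 0 0 0
2 2 3 3
0 0 3 3
step 1: 1 1 0 2
1 1 3 0
0 0 0 0
2 2 3 3
0 0 3 3
step 2: 1 1 0 2
1 2 3 0
0 0 0 0
2 2 3 3
0 0 3 3
step 3: 1 1 0 2
1 3 3 0
0 0 0 0
2 2 3 3
0 0 3 3
step 4: 1 2 1 2
2 1 0 1
0 1 1 0
2 2 3 3
0 0 3 3
step 5: 1 2 1 2
2 2 0 1
0 1 1 0
2 2 3 3
0 0 3 3
step 6: 1 2 1 2
2 3 0 1
0 1 1 0
2 2 3 3
0 0 3 3
step 7: 1 3 1 2
3 0 1 1
0 2 1 0
2 2 3 3
0 0 3 3
step 8: 1 3 1 2
3 1 1 1
0 2 1 0
2 2 3 3
0 0 3 3
step 9: 1 3 1 2
3 2 1 1
0 2 1 0
2 2 3 3
0 0 3 3
step 10: 1 3 1 2
3 3 1 1
0 2 1 0
2 2 3 3
0 0 3 3
step 11: 3 0 2 2
0 2 2 1
1 3 1 0
2 2 3 3
0 0 3 3
step 12: 3 0 2 2
0 3 2 1
1 3 1 0
2 2 3 3
0 0 3 3
step 13: 3 1 2 2
1 1 3 1
2 0 2 0
2 3 3 3
0 0 3 3

3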